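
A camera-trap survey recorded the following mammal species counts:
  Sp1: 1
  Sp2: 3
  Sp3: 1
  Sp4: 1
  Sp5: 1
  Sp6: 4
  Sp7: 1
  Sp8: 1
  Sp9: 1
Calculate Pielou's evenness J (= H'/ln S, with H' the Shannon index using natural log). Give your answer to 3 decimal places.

0.914

Total N = 1+3+1+1+1+4+1+1+1 = 14, so the proportions are 0.07143, 0.21429, 0.07143, 0.07143, 0.07143, 0.28571, 0.07143, 0.07143, 0.07143 (working shown to 5 dp, full precision carried).
H' = −Σ pᵢ ln pᵢ = −((-0.18850) + (-0.33010) + (-0.18850) + (-0.18850) + (-0.18850) + (-0.35793) + (-0.18850) + (-0.18850) + (-0.18850)) = 2.00756.
With S = 9 species, ln S = 2.19722, so J = 2.00756/2.19722 = 0.91368, i.e. 0.914 to 3 decimal places.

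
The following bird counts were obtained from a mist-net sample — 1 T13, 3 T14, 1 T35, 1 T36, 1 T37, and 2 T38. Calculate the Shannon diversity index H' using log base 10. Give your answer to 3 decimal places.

0.728

Total N = 1+3+1+1+1+2 = 9, so the proportions are 0.11111, 0.33333, 0.11111, 0.11111, 0.11111, 0.22222 (working shown to 5 dp, full precision carried).
Each pᵢ log₁₀ pᵢ term: 0.11111×(-0.95424)=-0.10603, 0.33333×(-0.47712)=-0.15904, 0.11111×(-0.95424)=-0.10603, 0.11111×(-0.95424)=-0.10603, 0.11111×(-0.95424)=-0.10603, 0.22222×(-0.65321)=-0.14516.
Sum = -0.72831, so H' = 0.728.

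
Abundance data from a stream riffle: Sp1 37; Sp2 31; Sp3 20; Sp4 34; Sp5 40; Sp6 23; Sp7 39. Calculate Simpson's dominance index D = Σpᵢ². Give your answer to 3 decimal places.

0.150

Total N = 37+31+20+34+40+23+39 = 224, so the proportions are 0.16518, 0.13839, 0.08929, 0.15179, 0.17857, 0.10268, 0.17411 (working shown to 5 dp, full precision carried).
D = 0.16518² + 0.13839² + 0.08929² + 0.15179² + 0.17857² + 0.10268² + 0.17411² = 0.02728 + 0.01915 + 0.00797 + 0.02304 + 0.03189 + 0.01054 + 0.03031 = 0.15019.
To 3 decimal places, D = 0.150.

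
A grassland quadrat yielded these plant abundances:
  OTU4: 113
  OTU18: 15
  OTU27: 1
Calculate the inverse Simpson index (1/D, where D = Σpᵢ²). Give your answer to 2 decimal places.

1.28

Total N = 113+15+1 = 129, so the proportions are 0.87597, 0.11628, 0.00775 (working shown to 5 dp, full precision carried).
D = 0.87597² + 0.11628² + 0.00775² = 0.76732 + 0.01352 + 0.00006 = 0.78090.
So 1/D = 1.2806, i.e. 1.28 to 2 decimal places.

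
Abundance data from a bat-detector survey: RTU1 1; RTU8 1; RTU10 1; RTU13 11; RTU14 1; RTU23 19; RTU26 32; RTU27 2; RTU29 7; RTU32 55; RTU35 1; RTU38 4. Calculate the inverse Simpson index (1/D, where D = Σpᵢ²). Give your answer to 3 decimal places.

Total N = 1+1+1+11+1+19+32+2+7+55+1+4 = 135, so the proportions are 0.0074074, 0.0074074, 0.0074074, 0.0814815, 0.0074074, 0.1407407, 0.237037, 0.0148148, 0.0518519, 0.4074074, 0.0074074, 0.0296296 (working shown to 7 dp, full precision carried).
D = 0.0074074² + 0.0074074² + 0.0074074² + 0.0814815² + 0.0074074² + 0.1407407² + 0.237037² + 0.0148148² + 0.0518519² + 0.4074074² + 0.0074074² + 0.0296296² = 0.0000549 + 0.0000549 + 0.0000549 + 0.0066392 + 0.0000549 + 0.0198080 + 0.0561866 + 0.0002195 + 0.0026886 + 0.1659808 + 0.0000549 + 0.0008779 = 0.2526749.
So 1/D = 3.95765, i.e. 3.958 to 3 decimal places.

3.958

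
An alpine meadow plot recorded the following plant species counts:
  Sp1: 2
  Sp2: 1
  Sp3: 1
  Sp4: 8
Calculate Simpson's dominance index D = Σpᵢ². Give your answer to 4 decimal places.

0.4861

Total N = 2+1+1+8 = 12, so the proportions are 0.166667, 0.083333, 0.083333, 0.666667 (working shown to 6 dp, full precision carried).
D = 0.166667² + 0.083333² + 0.083333² + 0.666667² = 0.027778 + 0.006944 + 0.006944 + 0.444444 = 0.486111.
To 4 decimal places, D = 0.4861.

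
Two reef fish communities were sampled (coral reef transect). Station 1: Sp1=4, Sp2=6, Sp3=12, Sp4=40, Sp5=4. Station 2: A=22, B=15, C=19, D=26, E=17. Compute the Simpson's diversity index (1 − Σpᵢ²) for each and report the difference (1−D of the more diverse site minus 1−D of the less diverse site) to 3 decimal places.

Station 1: N=66, proportions 0.06061, 0.09091, 0.18182, 0.60606, 0.06061, giving 1−D = 0.58402 (working shown to 5 dp, full precision carried).
Station 2: N=99, proportions 0.22222, 0.15152, 0.19192, 0.26263, 0.17172, giving 1−D = 0.79237.
Difference = |0.58402 − 0.79237| = 0.20835, i.e. 0.208 to 3 decimal places.

0.208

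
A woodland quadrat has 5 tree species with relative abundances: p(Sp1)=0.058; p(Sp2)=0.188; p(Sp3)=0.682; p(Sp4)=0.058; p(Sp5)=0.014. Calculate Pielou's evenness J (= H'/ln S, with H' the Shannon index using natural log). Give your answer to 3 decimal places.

0.600

H' = −Σ pᵢ ln pᵢ = −((-0.16514) + (-0.31421) + (-0.26102) + (-0.16514) + (-0.05976)) = 0.96528 (working shown to 5 dp, full precision carried).
With S = 5 species, ln S = 1.60944, so J = 0.96528/1.60944 = 0.59976, i.e. 0.600 to 3 decimal places.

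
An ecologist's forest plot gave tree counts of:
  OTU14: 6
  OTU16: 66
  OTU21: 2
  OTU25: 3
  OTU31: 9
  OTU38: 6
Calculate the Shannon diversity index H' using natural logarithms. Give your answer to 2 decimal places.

Total N = 6+66+2+3+9+6 = 92, so the proportions are 0.0652, 0.7174, 0.0217, 0.0326, 0.0978, 0.0652 (working shown to 4 dp, full precision carried).
Each pᵢ ln pᵢ term: 0.0652×(-2.7300)=-0.1780, 0.7174×(-0.3321)=-0.2383, 0.0217×(-3.8286)=-0.0832, 0.0326×(-3.4232)=-0.1116, 0.0978×(-2.3246)=-0.2274, 0.0652×(-2.7300)=-0.1780.
Sum = -1.0166, so H' = 1.02.

1.02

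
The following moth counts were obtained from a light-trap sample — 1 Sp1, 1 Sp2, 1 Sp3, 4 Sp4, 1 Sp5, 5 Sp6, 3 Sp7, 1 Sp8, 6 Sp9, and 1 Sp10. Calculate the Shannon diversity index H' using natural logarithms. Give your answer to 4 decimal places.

Total N = 1+1+1+4+1+5+3+1+6+1 = 24, so the proportions are 0.041667, 0.041667, 0.041667, 0.166667, 0.041667, 0.208333, 0.125, 0.041667, 0.25, 0.041667 (working shown to 6 dp, full precision carried).
Each pᵢ ln pᵢ term: 0.041667×(-3.178054)=-0.132419, 0.041667×(-3.178054)=-0.132419, 0.041667×(-3.178054)=-0.132419, 0.166667×(-1.791759)=-0.298627, 0.041667×(-3.178054)=-0.132419, 0.208333×(-1.568616)=-0.326795, 0.125×(-2.079442)=-0.259930, 0.041667×(-3.178054)=-0.132419, 0.25×(-1.386294)=-0.346574, 0.041667×(-3.178054)=-0.132419.
Sum = -2.026439, so H' = 2.0264.

2.0264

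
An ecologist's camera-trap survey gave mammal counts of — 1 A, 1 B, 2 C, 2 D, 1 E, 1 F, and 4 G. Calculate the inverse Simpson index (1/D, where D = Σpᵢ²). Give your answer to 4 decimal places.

5.1429

Total N = 1+1+2+2+1+1+4 = 12, so the proportions are 0.08333333, 0.08333333, 0.16666667, 0.16666667, 0.08333333, 0.08333333, 0.33333333 (working shown to 8 dp, full precision carried).
D = 0.08333333² + 0.08333333² + 0.16666667² + 0.16666667² + 0.08333333² + 0.08333333² + 0.33333333² = 0.00694444 + 0.00694444 + 0.02777778 + 0.02777778 + 0.00694444 + 0.00694444 + 0.11111111 = 0.19444444.
So 1/D = 5.142857, i.e. 5.1429 to 4 decimal places.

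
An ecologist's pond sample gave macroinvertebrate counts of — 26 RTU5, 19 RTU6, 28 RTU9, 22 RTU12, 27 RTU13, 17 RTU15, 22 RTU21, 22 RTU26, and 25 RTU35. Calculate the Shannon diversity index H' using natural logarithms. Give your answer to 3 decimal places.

Total N = 26+19+28+22+27+17+22+22+25 = 208, so the proportions are 0.125, 0.09135, 0.13462, 0.10577, 0.12981, 0.08173, 0.10577, 0.10577, 0.12019 (working shown to 5 dp, full precision carried).
Each pᵢ ln pᵢ term: 0.125×(-2.07944)=-0.25993, 0.09135×(-2.39310)=-0.21860, 0.13462×(-2.00533)=-0.26995, 0.10577×(-2.24650)=-0.23761, 0.12981×(-2.04170)=-0.26503, 0.08173×(-2.50432)=-0.20468, 0.10577×(-2.24650)=-0.23761, 0.10577×(-2.24650)=-0.23761, 0.12019×(-2.11866)=-0.25465.
Sum = -2.18567, so H' = 2.186.

2.186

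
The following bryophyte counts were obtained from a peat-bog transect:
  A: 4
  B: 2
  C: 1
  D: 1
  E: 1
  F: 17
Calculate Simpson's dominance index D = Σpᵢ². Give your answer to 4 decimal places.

Total N = 4+2+1+1+1+17 = 26, so the proportions are 0.153846, 0.076923, 0.038462, 0.038462, 0.038462, 0.653846 (working shown to 6 dp, full precision carried).
D = 0.153846² + 0.076923² + 0.038462² + 0.038462² + 0.038462² + 0.653846² = 0.023669 + 0.005917 + 0.001479 + 0.001479 + 0.001479 + 0.427515 = 0.461538.
To 4 decimal places, D = 0.4615.

0.4615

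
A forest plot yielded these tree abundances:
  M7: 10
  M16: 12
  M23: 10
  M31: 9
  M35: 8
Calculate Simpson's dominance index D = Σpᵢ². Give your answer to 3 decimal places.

Total N = 10+12+10+9+8 = 49, so the proportions are 0.20408, 0.2449, 0.20408, 0.18367, 0.16327 (working shown to 5 dp, full precision carried).
D = 0.20408² + 0.2449² + 0.20408² + 0.18367² + 0.16327² = 0.04165 + 0.05998 + 0.04165 + 0.03374 + 0.02666 = 0.20367.
To 3 decimal places, D = 0.204.

0.204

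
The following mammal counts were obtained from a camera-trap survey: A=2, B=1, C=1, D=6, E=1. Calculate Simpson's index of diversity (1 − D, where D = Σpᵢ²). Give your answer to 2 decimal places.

0.64

Total N = 2+1+1+6+1 = 11, so the proportions are 0.1818, 0.0909, 0.0909, 0.5455, 0.0909 (working shown to 4 dp, full precision carried).
D = 0.1818² + 0.0909² + 0.0909² + 0.5455² + 0.0909² = 0.0331 + 0.0083 + 0.0083 + 0.2975 + 0.0083 = 0.3554.
So 1 − D = 0.6446, i.e. 0.64 to 2 decimal places.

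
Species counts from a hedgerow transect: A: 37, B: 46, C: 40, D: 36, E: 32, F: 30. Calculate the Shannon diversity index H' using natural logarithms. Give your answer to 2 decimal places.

1.78

Total N = 37+46+40+36+32+30 = 221, so the proportions are 0.1674, 0.2081, 0.181, 0.1629, 0.1448, 0.1357 (working shown to 4 dp, full precision carried).
Each pᵢ ln pᵢ term: 0.1674×(-1.7872)=-0.2992, 0.2081×(-1.5695)=-0.3267, 0.181×(-1.7093)=-0.3094, 0.1629×(-1.8146)=-0.2956, 0.1448×(-1.9324)=-0.2798, 0.1357×(-1.9970)=-0.2711.
Sum = -1.7818, so H' = 1.78.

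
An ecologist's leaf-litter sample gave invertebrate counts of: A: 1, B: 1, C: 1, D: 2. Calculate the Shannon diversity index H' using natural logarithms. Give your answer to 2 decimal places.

Total N = 1+1+1+2 = 5, so the proportions are 0.2, 0.2, 0.2, 0.4 (working shown to 4 dp, full precision carried).
Each pᵢ ln pᵢ term: 0.2×(-1.6094)=-0.3219, 0.2×(-1.6094)=-0.3219, 0.2×(-1.6094)=-0.3219, 0.4×(-0.9163)=-0.3665.
Sum = -1.3322, so H' = 1.33.

1.33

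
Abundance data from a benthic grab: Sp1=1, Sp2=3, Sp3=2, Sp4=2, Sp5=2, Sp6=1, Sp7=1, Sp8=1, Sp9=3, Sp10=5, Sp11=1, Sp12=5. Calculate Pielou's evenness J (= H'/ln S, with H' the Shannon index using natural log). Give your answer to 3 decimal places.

0.926

Total N = 1+3+2+2+2+1+1+1+3+5+1+5 = 27, so the proportions are 0.03704, 0.11111, 0.07407, 0.07407, 0.07407, 0.03704, 0.03704, 0.03704, 0.11111, 0.18519, 0.03704, 0.18519 (working shown to 5 dp, full precision carried).
H' = −Σ pᵢ ln pᵢ = −((-0.12207) + (-0.24414) + (-0.19279) + (-0.19279) + (-0.19279) + (-0.12207) + (-0.12207) + (-0.12207) + (-0.24414) + (-0.31230) + (-0.12207) + (-0.31230)) = 2.30158.
With S = 12 species, ln S = 2.48491, so J = 2.30158/2.48491 = 0.92622, i.e. 0.926 to 3 decimal places.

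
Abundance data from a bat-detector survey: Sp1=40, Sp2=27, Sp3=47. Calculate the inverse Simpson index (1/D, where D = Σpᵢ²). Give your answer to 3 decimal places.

2.864

Total N = 40+27+47 = 114, so the proportions are 0.350877, 0.236842, 0.412281 (working shown to 6 dp, full precision carried).
D = 0.350877² + 0.236842² + 0.412281² = 0.123115 + 0.056094 + 0.169975 = 0.349184.
So 1/D = 2.86382, i.e. 2.864 to 3 decimal places.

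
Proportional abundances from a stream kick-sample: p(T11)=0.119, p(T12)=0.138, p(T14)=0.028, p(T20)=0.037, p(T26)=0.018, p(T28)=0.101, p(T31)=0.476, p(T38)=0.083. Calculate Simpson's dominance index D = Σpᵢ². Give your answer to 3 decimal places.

D = 0.119² + 0.138² + 0.028² + 0.037² + 0.018² + 0.101² + 0.476² + 0.083² = 0.01416 + 0.01904 + 0.00078 + 0.00137 + 0.00032 + 0.01020 + 0.22658 + 0.00689 = 0.27935 (working shown to 5 dp, full precision carried).
To 3 decimal places, D = 0.279.

0.279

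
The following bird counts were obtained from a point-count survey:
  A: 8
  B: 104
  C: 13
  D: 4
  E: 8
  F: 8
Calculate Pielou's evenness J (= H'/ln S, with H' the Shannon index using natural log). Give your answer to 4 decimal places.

Total N = 8+104+13+4+8+8 = 145, so the proportions are 0.055172, 0.717241, 0.089655, 0.027586, 0.055172, 0.055172 (working shown to 6 dp, full precision carried).
H' = −Σ pᵢ ln pᵢ = −((-0.159851) + (-0.238370) + (-0.216229) + (-0.099047) + (-0.159851) + (-0.159851)) = 1.033197.
With S = 6 species, ln S = 1.791759, so J = 1.033197/1.791759 = 0.576638, i.e. 0.5766 to 4 decimal places.

0.5766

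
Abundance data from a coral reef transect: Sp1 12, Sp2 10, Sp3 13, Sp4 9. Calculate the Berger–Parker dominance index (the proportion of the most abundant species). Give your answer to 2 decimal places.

Total N = 12+10+13+9 = 44, so the proportions are 0.2727, 0.2273, 0.2955, 0.2045 (working shown to 4 dp, full precision carried).
The largest proportion is 0.2955, i.e. d = 0.30 to 2 decimal places.

0.30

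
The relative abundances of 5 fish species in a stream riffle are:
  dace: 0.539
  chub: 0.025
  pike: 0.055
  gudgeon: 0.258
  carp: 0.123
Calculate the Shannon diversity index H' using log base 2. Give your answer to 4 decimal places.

1.7199

Each pᵢ log₂ pᵢ term (working shown to 6 dp, full precision carried): 0.539×(-0.891643)=-0.480595, 0.025×(-5.321928)=-0.133048, 0.055×(-4.184425)=-0.230143, 0.258×(-1.954557)=-0.504276, 0.123×(-3.023270)=-0.371862.
Sum = -1.719925, so H' = 1.7199.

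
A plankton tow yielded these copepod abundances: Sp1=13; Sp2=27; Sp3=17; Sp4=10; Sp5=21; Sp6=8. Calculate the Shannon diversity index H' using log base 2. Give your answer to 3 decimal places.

2.466

Total N = 13+27+17+10+21+8 = 96, so the proportions are 0.13542, 0.28125, 0.17708, 0.10417, 0.21875, 0.08333 (working shown to 5 dp, full precision carried).
Each pᵢ log₂ pᵢ term: 0.13542×(-2.88452)=-0.39061, 0.28125×(-1.83007)=-0.51471, 0.17708×(-2.49750)=-0.44227, 0.10417×(-3.26303)=-0.33990, 0.21875×(-2.19265)=-0.47964, 0.08333×(-3.58496)=-0.29875.
Sum = -2.46587, so H' = 2.466.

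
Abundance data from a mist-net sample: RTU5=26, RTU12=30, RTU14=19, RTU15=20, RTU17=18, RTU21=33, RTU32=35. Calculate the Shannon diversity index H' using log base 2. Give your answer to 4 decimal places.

2.7616

Total N = 26+30+19+20+18+33+35 = 181, so the proportions are 0.143646, 0.165746, 0.104972, 0.110497, 0.099448, 0.18232, 0.19337 (working shown to 6 dp, full precision carried).
Each pᵢ log₂ pᵢ term: 0.143646×(-2.799406)=-0.402125, 0.165746×(-2.592955)=-0.429772, 0.104972×(-3.251918)=-0.341362, 0.110497×(-3.177918)=-0.351151, 0.099448×(-3.329921)=-0.331152, 0.18232×(-2.455452)=-0.447679, 0.19337×(-2.370563)=-0.458396.
Sum = -2.761637, so H' = 2.7616.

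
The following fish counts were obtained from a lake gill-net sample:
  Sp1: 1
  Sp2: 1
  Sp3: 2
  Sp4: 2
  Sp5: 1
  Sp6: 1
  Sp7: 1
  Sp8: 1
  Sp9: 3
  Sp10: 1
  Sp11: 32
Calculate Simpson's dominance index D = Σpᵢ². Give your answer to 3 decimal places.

Total N = 1+1+2+2+1+1+1+1+3+1+32 = 46, so the proportions are 0.02174, 0.02174, 0.04348, 0.04348, 0.02174, 0.02174, 0.02174, 0.02174, 0.06522, 0.02174, 0.69565 (working shown to 5 dp, full precision carried).
D = 0.02174² + 0.02174² + 0.04348² + 0.04348² + 0.02174² + 0.02174² + 0.02174² + 0.02174² + 0.06522² + 0.02174² + 0.69565² = 0.00047 + 0.00047 + 0.00189 + 0.00189 + 0.00047 + 0.00047 + 0.00047 + 0.00047 + 0.00425 + 0.00047 + 0.48393 = 0.49527.
To 3 decimal places, D = 0.495.

0.495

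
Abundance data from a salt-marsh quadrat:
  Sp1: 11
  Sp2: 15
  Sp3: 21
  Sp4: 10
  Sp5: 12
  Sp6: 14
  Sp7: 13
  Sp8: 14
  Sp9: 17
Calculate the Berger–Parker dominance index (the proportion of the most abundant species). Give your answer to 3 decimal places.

Total N = 11+15+21+10+12+14+13+14+17 = 127, so the proportions are 0.08661, 0.11811, 0.16535, 0.07874, 0.09449, 0.11024, 0.10236, 0.11024, 0.13386 (working shown to 5 dp, full precision carried).
The largest proportion is 0.16535, i.e. d = 0.165 to 3 decimal places.

0.165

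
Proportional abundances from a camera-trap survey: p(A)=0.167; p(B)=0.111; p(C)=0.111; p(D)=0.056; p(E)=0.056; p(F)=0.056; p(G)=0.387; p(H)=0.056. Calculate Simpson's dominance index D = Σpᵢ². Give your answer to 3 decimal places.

0.215

D = 0.167² + 0.111² + 0.111² + 0.056² + 0.056² + 0.056² + 0.387² + 0.056² = 0.02789 + 0.01232 + 0.01232 + 0.00314 + 0.00314 + 0.00314 + 0.14977 + 0.00314 = 0.21484 (working shown to 5 dp, full precision carried).
To 3 decimal places, D = 0.215.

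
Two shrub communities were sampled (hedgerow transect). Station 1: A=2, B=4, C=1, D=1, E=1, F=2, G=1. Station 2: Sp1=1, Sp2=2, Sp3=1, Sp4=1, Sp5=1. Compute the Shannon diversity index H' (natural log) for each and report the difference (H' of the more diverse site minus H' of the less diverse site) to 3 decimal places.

Station 1: N=12, proportions 0.16667, 0.33333, 0.08333, 0.08333, 0.08333, 0.16667, 0.08333, giving H' = 1.79176 (working shown to 5 dp, full precision carried).
Station 2: N=6, proportions 0.16667, 0.33333, 0.16667, 0.16667, 0.16667, giving H' = 1.56071.
Difference = |1.79176 − 1.56071| = 0.23105, i.e. 0.231 to 3 decimal places.

0.231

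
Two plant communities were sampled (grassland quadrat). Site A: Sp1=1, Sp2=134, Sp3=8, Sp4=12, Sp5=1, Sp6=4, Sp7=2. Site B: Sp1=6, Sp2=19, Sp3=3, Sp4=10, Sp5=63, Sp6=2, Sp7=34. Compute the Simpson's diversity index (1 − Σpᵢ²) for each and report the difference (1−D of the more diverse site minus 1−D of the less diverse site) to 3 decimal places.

Site A: N=162, proportions 0.00617, 0.82716, 0.04938, 0.07407, 0.00617, 0.02469, 0.01235, giving 1−D = 0.30704 (working shown to 5 dp, full precision carried).
Site B: N=137, proportions 0.0438, 0.13869, 0.0219, 0.07299, 0.45985, 0.0146, 0.24818, giving 1−D = 0.69977.
Difference = |0.30704 − 0.69977| = 0.39273, i.e. 0.393 to 3 decimal places.

0.393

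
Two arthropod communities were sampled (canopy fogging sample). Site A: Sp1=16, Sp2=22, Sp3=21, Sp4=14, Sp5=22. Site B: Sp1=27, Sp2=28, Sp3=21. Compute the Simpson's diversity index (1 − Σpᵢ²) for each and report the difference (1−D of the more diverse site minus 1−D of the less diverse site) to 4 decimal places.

Site A: N=95, proportions 0.168421, 0.231579, 0.221053, 0.147368, 0.231579, giving 1−D = 0.793795 (working shown to 6 dp, full precision carried).
Site B: N=76, proportions 0.355263, 0.368421, 0.276316, giving 1−D = 0.661704.
Difference = |0.793795 − 0.661704| = 0.132091, i.e. 0.1321 to 4 decimal places.

0.1321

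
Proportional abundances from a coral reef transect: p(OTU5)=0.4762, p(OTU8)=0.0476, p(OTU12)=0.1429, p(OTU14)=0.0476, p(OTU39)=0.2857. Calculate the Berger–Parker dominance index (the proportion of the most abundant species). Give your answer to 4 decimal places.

0.4762

The largest proportion is 0.4762, i.e. d = 0.4762 to 4 decimal places.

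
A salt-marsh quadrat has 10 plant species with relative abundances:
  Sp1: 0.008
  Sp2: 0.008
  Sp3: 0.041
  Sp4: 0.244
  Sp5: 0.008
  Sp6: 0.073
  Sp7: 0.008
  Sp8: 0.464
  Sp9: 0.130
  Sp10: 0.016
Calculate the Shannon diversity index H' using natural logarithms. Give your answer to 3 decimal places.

1.508

Each pᵢ ln pᵢ term (working shown to 5 dp, full precision carried): 0.008×(-4.82831)=-0.03863, 0.008×(-4.82831)=-0.03863, 0.041×(-3.19418)=-0.13096, 0.244×(-1.41059)=-0.34418, 0.008×(-4.82831)=-0.03863, 0.073×(-2.61730)=-0.19106, 0.008×(-4.82831)=-0.03863, 0.464×(-0.76787)=-0.35629, 0.13×(-2.04022)=-0.26523, 0.016×(-4.13517)=-0.06616.
Sum = -1.50840, so H' = 1.508.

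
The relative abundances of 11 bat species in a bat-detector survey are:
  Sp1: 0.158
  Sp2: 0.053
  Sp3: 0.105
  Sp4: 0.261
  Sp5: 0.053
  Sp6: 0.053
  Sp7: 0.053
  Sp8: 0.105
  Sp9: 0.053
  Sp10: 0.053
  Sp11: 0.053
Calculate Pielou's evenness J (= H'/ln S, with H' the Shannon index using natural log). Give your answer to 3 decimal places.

H' = −Σ pᵢ ln pᵢ = −((-0.29154) + (-0.15569) + (-0.23665) + (-0.35058) + (-0.15569) + (-0.15569) + (-0.15569) + (-0.23665) + (-0.15569) + (-0.15569) + (-0.15569)) = 2.20522 (working shown to 5 dp, full precision carried).
With S = 11 species, ln S = 2.39790, so J = 2.20522/2.39790 = 0.91965, i.e. 0.920 to 3 decimal places.

0.920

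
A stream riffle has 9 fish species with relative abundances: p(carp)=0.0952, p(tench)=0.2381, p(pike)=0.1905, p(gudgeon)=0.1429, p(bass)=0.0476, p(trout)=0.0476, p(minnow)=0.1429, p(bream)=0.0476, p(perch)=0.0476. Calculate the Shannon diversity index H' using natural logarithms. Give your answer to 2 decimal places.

Each pᵢ ln pᵢ term (working shown to 4 dp, full precision carried): 0.0952×(-2.3518)=-0.2239, 0.2381×(-1.4351)=-0.3417, 0.1905×(-1.6581)=-0.3159, 0.1429×(-1.9456)=-0.2780, 0.0476×(-3.0449)=-0.1449, 0.0476×(-3.0449)=-0.1449, 0.1429×(-1.9456)=-0.2780, 0.0476×(-3.0449)=-0.1449, 0.0476×(-3.0449)=-0.1449.
Sum = -2.0173, so H' = 2.02.

2.02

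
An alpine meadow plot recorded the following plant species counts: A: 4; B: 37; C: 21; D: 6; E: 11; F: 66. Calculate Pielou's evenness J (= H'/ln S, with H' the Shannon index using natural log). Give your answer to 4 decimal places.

0.7887

Total N = 4+37+21+6+11+66 = 145, so the proportions are 0.027586, 0.255172, 0.144828, 0.041379, 0.075862, 0.455172 (working shown to 6 dp, full precision carried).
H' = −Σ pᵢ ln pᵢ = −((-0.099047) + (-0.348519) + (-0.279837) + (-0.131792) + (-0.195636) + (-0.358257)) = 1.413087.
With S = 6 species, ln S = 1.791759, so J = 1.413087/1.791759 = 0.788659, i.e. 0.7887 to 4 decimal places.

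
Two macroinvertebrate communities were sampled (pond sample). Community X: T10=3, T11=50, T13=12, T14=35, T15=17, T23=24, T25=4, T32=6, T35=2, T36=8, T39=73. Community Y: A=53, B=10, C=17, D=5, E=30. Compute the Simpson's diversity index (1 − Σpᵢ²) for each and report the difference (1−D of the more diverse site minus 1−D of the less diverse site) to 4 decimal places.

Community X: N=234, proportions 0.012821, 0.213675, 0.051282, 0.149573, 0.07265, 0.102564, 0.017094, 0.025641, 0.008547, 0.034188, 0.311966, giving 1−D = 0.813865 (working shown to 6 dp, full precision carried).
Community Y: N=115, proportions 0.46087, 0.086957, 0.147826, 0.043478, 0.26087, giving 1−D = 0.688242.
Difference = |0.813865 − 0.688242| = 0.125623, i.e. 0.1256 to 4 decimal places.

0.1256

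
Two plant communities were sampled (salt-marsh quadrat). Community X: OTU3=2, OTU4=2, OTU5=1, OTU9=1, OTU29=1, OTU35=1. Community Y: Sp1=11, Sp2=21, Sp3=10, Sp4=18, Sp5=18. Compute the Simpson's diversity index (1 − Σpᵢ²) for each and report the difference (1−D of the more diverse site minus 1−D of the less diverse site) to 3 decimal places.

0.028

Community X: N=8, proportions 0.25, 0.25, 0.125, 0.125, 0.125, 0.125, giving 1−D = 0.81250 (working shown to 5 dp, full precision carried).
Community Y: N=78, proportions 0.14103, 0.26923, 0.12821, 0.23077, 0.23077, giving 1−D = 0.78468.
Difference = |0.81250 − 0.78468| = 0.02782, i.e. 0.028 to 3 decimal places.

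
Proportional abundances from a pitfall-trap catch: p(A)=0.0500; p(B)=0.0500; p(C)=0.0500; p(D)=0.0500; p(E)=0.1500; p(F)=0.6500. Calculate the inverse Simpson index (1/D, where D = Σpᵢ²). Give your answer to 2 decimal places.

2.20

D = 0.05² + 0.05² + 0.05² + 0.05² + 0.15² + 0.65² = 0.00250 + 0.00250 + 0.00250 + 0.00250 + 0.02250 + 0.42250 = 0.45500 (working shown to 5 dp, full precision carried).
So 1/D = 2.1978, i.e. 2.20 to 2 decimal places.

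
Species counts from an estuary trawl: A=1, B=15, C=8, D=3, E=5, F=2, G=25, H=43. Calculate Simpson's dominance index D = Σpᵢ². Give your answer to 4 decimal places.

Total N = 1+15+8+3+5+2+25+43 = 102, so the proportions are 0.009804, 0.147059, 0.078431, 0.029412, 0.04902, 0.019608, 0.245098, 0.421569 (working shown to 6 dp, full precision carried).
D = 0.009804² + 0.147059² + 0.078431² + 0.029412² + 0.04902² + 0.019608² + 0.245098² + 0.421569² = 0.000096 + 0.021626 + 0.006151 + 0.000865 + 0.002403 + 0.000384 + 0.060073 + 0.177720 = 0.269319.
To 4 decimal places, D = 0.2693.

0.2693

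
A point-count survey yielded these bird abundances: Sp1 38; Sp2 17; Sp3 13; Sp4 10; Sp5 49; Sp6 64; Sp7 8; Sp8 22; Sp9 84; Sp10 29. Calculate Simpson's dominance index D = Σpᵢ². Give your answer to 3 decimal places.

Total N = 38+17+13+10+49+64+8+22+84+29 = 334, so the proportions are 0.11377, 0.0509, 0.03892, 0.02994, 0.14671, 0.19162, 0.02395, 0.06587, 0.2515, 0.08683 (working shown to 5 dp, full precision carried).
D = 0.11377² + 0.0509² + 0.03892² + 0.02994² + 0.14671² + 0.19162² + 0.02395² + 0.06587² + 0.2515² + 0.08683² = 0.01294 + 0.00259 + 0.00151 + 0.00090 + 0.02152 + 0.03672 + 0.00057 + 0.00434 + 0.06325 + 0.00754 = 0.15189.
To 3 decimal places, D = 0.152.

0.152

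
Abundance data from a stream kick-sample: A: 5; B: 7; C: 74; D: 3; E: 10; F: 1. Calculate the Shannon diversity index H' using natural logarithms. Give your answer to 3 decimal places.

0.940

Total N = 5+7+74+3+10+1 = 100, so the proportions are 0.05, 0.07, 0.74, 0.03, 0.1, 0.01 (working shown to 5 dp, full precision carried).
Each pᵢ ln pᵢ term: 0.05×(-2.99573)=-0.14979, 0.07×(-2.65926)=-0.18615, 0.74×(-0.30111)=-0.22282, 0.03×(-3.50656)=-0.10520, 0.1×(-2.30259)=-0.23026, 0.01×(-4.60517)=-0.04605.
Sum = -0.94026, so H' = 0.940.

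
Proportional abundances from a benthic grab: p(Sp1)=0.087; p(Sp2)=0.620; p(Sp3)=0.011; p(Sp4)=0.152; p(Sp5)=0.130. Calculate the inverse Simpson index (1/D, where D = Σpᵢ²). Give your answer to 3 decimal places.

2.314

D = 0.087² + 0.62² + 0.011² + 0.152² + 0.13² = 0.007569 + 0.384400 + 0.000121 + 0.023104 + 0.016900 = 0.432094 (working shown to 6 dp, full precision carried).
So 1/D = 2.31431, i.e. 2.314 to 3 decimal places.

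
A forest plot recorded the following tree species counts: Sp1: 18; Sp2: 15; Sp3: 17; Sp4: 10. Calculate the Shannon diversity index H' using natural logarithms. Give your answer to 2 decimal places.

Total N = 18+15+17+10 = 60, so the proportions are 0.3, 0.25, 0.2833, 0.1667 (working shown to 4 dp, full precision carried).
Each pᵢ ln pᵢ term: 0.3×(-1.2040)=-0.3612, 0.25×(-1.3863)=-0.3466, 0.2833×(-1.2611)=-0.3573, 0.1667×(-1.7918)=-0.2986.
Sum = -1.3637, so H' = 1.36.

1.36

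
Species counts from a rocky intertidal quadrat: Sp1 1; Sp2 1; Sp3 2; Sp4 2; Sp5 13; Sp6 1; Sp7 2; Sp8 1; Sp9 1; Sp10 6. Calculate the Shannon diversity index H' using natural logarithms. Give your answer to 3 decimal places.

Total N = 1+1+2+2+13+1+2+1+1+6 = 30, so the proportions are 0.03333, 0.03333, 0.06667, 0.06667, 0.43333, 0.03333, 0.06667, 0.03333, 0.03333, 0.2 (working shown to 5 dp, full precision carried).
Each pᵢ ln pᵢ term: 0.03333×(-3.40120)=-0.11337, 0.03333×(-3.40120)=-0.11337, 0.06667×(-2.70805)=-0.18054, 0.06667×(-2.70805)=-0.18054, 0.43333×(-0.83625)=-0.36237, 0.03333×(-3.40120)=-0.11337, 0.06667×(-2.70805)=-0.18054, 0.03333×(-3.40120)=-0.11337, 0.03333×(-3.40120)=-0.11337, 0.2×(-1.60944)=-0.32189.
Sum = -1.79274, so H' = 1.793.

1.793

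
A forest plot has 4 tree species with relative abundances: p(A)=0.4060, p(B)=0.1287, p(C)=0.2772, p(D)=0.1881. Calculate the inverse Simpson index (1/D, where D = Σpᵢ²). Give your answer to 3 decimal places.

D = 0.406² + 0.1287² + 0.2772² + 0.1881² = 0.1648360 + 0.0165637 + 0.0768398 + 0.0353816 = 0.2936211 (working shown to 7 dp, full precision carried).
So 1/D = 3.40575, i.e. 3.406 to 3 decimal places.

3.406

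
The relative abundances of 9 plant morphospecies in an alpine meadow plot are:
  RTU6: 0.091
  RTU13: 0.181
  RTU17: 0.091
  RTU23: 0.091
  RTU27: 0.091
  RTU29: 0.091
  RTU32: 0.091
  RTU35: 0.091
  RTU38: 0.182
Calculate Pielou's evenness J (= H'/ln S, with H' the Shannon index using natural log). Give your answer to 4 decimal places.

0.9768

H' = −Σ pᵢ ln pᵢ = −((-0.218118) + (-0.309376) + (-0.218118) + (-0.218118) + (-0.218118) + (-0.218118) + (-0.218118) + (-0.218118) + (-0.310082)) = 2.146281 (working shown to 6 dp, full precision carried).
With S = 9 species, ln S = 2.197225, so J = 2.146281/2.197225 = 0.976814, i.e. 0.9768 to 4 decimal places.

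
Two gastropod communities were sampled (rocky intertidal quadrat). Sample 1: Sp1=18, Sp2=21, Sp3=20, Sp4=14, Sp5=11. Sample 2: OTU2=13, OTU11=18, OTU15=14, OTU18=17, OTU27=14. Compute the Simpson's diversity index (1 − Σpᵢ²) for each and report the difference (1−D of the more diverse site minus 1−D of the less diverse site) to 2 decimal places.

Sample 1: N=84, proportions 0.21429, 0.25, 0.2381, 0.16667, 0.13095, giving 1−D = 0.78997 (working shown to 5 dp, full precision carried).
Sample 2: N=76, proportions 0.17105, 0.23684, 0.18421, 0.22368, 0.18421, giving 1−D = 0.79675.
Difference = |0.78997 − 0.79675| = 0.00678, i.e. 0.01 to 2 decimal places.

0.01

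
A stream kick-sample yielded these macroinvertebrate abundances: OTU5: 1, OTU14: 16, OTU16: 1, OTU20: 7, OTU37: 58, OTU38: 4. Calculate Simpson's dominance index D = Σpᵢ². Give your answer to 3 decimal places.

0.487

Total N = 1+16+1+7+58+4 = 87, so the proportions are 0.01149, 0.18391, 0.01149, 0.08046, 0.66667, 0.04598 (working shown to 5 dp, full precision carried).
D = 0.01149² + 0.18391² + 0.01149² + 0.08046² + 0.66667² + 0.04598² = 0.00013 + 0.03382 + 0.00013 + 0.00647 + 0.44444 + 0.00211 = 0.48712.
To 3 decimal places, D = 0.487.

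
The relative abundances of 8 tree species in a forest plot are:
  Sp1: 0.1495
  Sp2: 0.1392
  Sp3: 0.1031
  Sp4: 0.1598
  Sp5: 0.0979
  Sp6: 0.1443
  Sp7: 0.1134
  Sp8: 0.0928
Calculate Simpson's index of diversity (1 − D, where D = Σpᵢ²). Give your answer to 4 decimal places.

0.8702

D = 0.1495² + 0.1392² + 0.1031² + 0.1598² + 0.0979² + 0.1443² + 0.1134² + 0.0928² = 0.022350 + 0.019377 + 0.010630 + 0.025536 + 0.009584 + 0.020822 + 0.012860 + 0.008612 = 0.129771 (working shown to 6 dp, full precision carried).
So 1 − D = 0.870229, i.e. 0.8702 to 4 decimal places.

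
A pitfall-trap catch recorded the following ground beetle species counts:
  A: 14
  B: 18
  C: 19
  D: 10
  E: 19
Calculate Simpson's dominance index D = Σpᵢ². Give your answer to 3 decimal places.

Total N = 14+18+19+10+19 = 80, so the proportions are 0.175, 0.225, 0.2375, 0.125, 0.2375 (working shown to 5 dp, full precision carried).
D = 0.175² + 0.225² + 0.2375² + 0.125² + 0.2375² = 0.03062 + 0.05063 + 0.05641 + 0.01562 + 0.05641 = 0.20969.
To 3 decimal places, D = 0.210.

0.210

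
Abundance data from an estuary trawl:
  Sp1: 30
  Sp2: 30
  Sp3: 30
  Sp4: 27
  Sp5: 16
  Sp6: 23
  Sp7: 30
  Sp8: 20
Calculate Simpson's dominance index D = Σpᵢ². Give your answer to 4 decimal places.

Total N = 30+30+30+27+16+23+30+20 = 206, so the proportions are 0.145631, 0.145631, 0.145631, 0.131068, 0.07767, 0.11165, 0.145631, 0.097087 (working shown to 6 dp, full precision carried).
D = 0.145631² + 0.145631² + 0.145631² + 0.131068² + 0.07767² + 0.11165² + 0.145631² + 0.097087² = 0.021208 + 0.021208 + 0.021208 + 0.017179 + 0.006033 + 0.012466 + 0.021208 + 0.009426 = 0.129937.
To 4 decimal places, D = 0.1299.

0.1299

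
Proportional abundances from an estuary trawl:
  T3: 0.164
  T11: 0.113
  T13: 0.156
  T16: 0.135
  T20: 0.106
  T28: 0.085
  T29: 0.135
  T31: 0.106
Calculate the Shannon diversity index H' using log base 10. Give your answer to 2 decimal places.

Each pᵢ log₁₀ pᵢ term (working shown to 4 dp, full precision carried): 0.164×(-0.7852)=-0.1288, 0.113×(-0.9469)=-0.1070, 0.156×(-0.8069)=-0.1259, 0.135×(-0.8697)=-0.1174, 0.106×(-0.9747)=-0.1033, 0.085×(-1.0706)=-0.0910, 0.135×(-0.8697)=-0.1174, 0.106×(-0.9747)=-0.1033.
Sum = -0.8941, so H' = 0.89.

0.89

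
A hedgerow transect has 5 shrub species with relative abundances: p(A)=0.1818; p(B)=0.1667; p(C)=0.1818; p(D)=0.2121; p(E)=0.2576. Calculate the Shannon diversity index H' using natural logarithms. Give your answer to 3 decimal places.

1.597

Each pᵢ ln pᵢ term (working shown to 5 dp, full precision carried): 0.1818×(-1.70485)=-0.30994, 0.1667×(-1.79156)=-0.29865, 0.1818×(-1.70485)=-0.30994, 0.2121×(-1.55070)=-0.32890, 0.2576×(-1.35635)=-0.34940.
Sum = -1.59683, so H' = 1.597.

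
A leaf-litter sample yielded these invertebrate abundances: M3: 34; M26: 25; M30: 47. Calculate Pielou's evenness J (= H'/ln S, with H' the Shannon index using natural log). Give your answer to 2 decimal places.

0.97

Total N = 34+25+47 = 106, so the proportions are 0.3208, 0.2358, 0.4434 (working shown to 4 dp, full precision carried).
H' = −Σ pᵢ ln pᵢ = −((-0.3647) + (-0.3407) + (-0.3606)) = 1.0660.
With S = 3 species, ln S = 1.0986, so J = 1.0660/1.0986 = 0.9703, i.e. 0.97 to 2 decimal places.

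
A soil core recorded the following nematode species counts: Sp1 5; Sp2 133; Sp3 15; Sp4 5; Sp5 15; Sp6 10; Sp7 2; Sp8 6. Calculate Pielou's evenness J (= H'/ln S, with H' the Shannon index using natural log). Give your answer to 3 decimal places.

Total N = 5+133+15+5+15+10+2+6 = 191, so the proportions are 0.02618, 0.69634, 0.07853, 0.02618, 0.07853, 0.05236, 0.01047, 0.03141 (working shown to 5 dp, full precision carried).
H' = −Σ pᵢ ln pᵢ = −((-0.09536) + (-0.25202) + (-0.19981) + (-0.09536) + (-0.19981) + (-0.15443) + (-0.04774) + (-0.10871)) = 1.15324.
With S = 8 species, ln S = 2.07944, so J = 1.15324/2.07944 = 0.55459, i.e. 0.555 to 3 decimal places.

0.555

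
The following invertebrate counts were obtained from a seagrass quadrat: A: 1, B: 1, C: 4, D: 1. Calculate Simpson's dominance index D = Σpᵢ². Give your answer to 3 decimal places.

0.388

Total N = 1+1+4+1 = 7, so the proportions are 0.14286, 0.14286, 0.57143, 0.14286 (working shown to 5 dp, full precision carried).
D = 0.14286² + 0.14286² + 0.57143² + 0.14286² = 0.02041 + 0.02041 + 0.32653 + 0.02041 = 0.38776.
To 3 decimal places, D = 0.388.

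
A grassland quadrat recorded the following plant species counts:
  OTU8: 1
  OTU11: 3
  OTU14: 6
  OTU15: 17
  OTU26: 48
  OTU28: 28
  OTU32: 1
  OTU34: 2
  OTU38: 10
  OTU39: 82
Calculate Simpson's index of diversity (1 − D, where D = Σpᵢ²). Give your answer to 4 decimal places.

0.7385

Total N = 1+3+6+17+48+28+1+2+10+82 = 198, so the proportions are 0.005051, 0.015152, 0.030303, 0.085859, 0.242424, 0.141414, 0.005051, 0.010101, 0.050505, 0.414141 (working shown to 6 dp, full precision carried).
D = 0.005051² + 0.015152² + 0.030303² + 0.085859² + 0.242424² + 0.141414² + 0.005051² + 0.010101² + 0.050505² + 0.414141² = 0.000026 + 0.000230 + 0.000918 + 0.007372 + 0.058770 + 0.019998 + 0.000026 + 0.000102 + 0.002551 + 0.171513 = 0.261504.
So 1 − D = 0.738496, i.e. 0.7385 to 4 decimal places.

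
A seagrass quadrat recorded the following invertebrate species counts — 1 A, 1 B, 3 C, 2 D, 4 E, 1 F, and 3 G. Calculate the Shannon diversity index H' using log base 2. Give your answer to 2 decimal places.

2.61

Total N = 1+1+3+2+4+1+3 = 15, so the proportions are 0.0667, 0.0667, 0.2, 0.1333, 0.2667, 0.0667, 0.2 (working shown to 4 dp, full precision carried).
Each pᵢ log₂ pᵢ term: 0.0667×(-3.9069)=-0.2605, 0.0667×(-3.9069)=-0.2605, 0.2×(-2.3219)=-0.4644, 0.1333×(-2.9069)=-0.3876, 0.2667×(-1.9069)=-0.5085, 0.0667×(-3.9069)=-0.2605, 0.2×(-2.3219)=-0.4644.
Sum = -2.6062, so H' = 2.61.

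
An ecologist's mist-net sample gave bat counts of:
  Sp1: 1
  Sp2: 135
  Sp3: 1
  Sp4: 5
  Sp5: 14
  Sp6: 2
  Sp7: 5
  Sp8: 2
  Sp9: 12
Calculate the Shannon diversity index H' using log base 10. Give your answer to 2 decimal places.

0.41

Total N = 1+135+1+5+14+2+5+2+12 = 177, so the proportions are 0.0056, 0.7627, 0.0056, 0.0282, 0.0791, 0.0113, 0.0282, 0.0113, 0.0678 (working shown to 4 dp, full precision carried).
Each pᵢ log₁₀ pᵢ term: 0.0056×(-2.2480)=-0.0127, 0.7627×(-0.1176)=-0.0897, 0.0056×(-2.2480)=-0.0127, 0.0282×(-1.5490)=-0.0438, 0.0791×(-1.1018)=-0.0872, 0.0113×(-1.9469)=-0.0220, 0.0282×(-1.5490)=-0.0438, 0.0113×(-1.9469)=-0.0220, 0.0678×(-1.1688)=-0.0792.
Sum = -0.4130, so H' = 0.41.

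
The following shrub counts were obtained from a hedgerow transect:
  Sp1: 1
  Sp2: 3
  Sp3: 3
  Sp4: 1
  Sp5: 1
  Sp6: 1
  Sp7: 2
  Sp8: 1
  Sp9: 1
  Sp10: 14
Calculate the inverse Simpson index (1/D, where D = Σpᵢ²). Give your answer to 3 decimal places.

3.500

Total N = 1+3+3+1+1+1+2+1+1+14 = 28, so the proportions are 0.0357143, 0.1071429, 0.1071429, 0.0357143, 0.0357143, 0.0357143, 0.0714286, 0.0357143, 0.0357143, 0.5 (working shown to 7 dp, full precision carried).
D = 0.0357143² + 0.1071429² + 0.1071429² + 0.0357143² + 0.0357143² + 0.0357143² + 0.0714286² + 0.0357143² + 0.0357143² + 0.5² = 0.0012755 + 0.0114796 + 0.0114796 + 0.0012755 + 0.0012755 + 0.0012755 + 0.0051020 + 0.0012755 + 0.0012755 + 0.2500000 = 0.2857143.
So 1/D = 3.50000, i.e. 3.500 to 3 decimal places.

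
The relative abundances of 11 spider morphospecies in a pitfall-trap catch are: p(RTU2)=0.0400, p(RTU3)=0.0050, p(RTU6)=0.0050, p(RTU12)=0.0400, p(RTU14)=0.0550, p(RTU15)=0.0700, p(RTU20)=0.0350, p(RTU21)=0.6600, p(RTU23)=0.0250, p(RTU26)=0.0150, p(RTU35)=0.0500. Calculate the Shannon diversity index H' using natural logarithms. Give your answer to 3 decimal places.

Each pᵢ ln pᵢ term (working shown to 5 dp, full precision carried): 0.04×(-3.21888)=-0.12876, 0.005×(-5.29832)=-0.02649, 0.005×(-5.29832)=-0.02649, 0.04×(-3.21888)=-0.12876, 0.055×(-2.90042)=-0.15952, 0.07×(-2.65926)=-0.18615, 0.035×(-3.35241)=-0.11733, 0.66×(-0.41552)=-0.27424, 0.025×(-3.68888)=-0.09222, 0.015×(-4.19971)=-0.06300, 0.05×(-2.99573)=-0.14979.
Sum = -1.35274, so H' = 1.353.

1.353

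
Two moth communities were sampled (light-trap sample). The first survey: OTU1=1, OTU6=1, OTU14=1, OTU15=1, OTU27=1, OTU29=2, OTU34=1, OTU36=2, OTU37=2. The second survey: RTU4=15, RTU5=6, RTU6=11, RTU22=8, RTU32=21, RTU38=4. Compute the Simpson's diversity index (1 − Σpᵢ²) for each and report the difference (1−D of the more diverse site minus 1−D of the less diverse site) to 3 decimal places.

The first survey: N=12, proportions 0.08333, 0.08333, 0.08333, 0.08333, 0.08333, 0.16667, 0.08333, 0.16667, 0.16667, giving 1−D = 0.87500 (working shown to 5 dp, full precision carried).
The second survey: N=65, proportions 0.23077, 0.09231, 0.16923, 0.12308, 0.32308, 0.06154, giving 1−D = 0.78627.
Difference = |0.87500 − 0.78627| = 0.08873, i.e. 0.089 to 3 decimal places.

0.089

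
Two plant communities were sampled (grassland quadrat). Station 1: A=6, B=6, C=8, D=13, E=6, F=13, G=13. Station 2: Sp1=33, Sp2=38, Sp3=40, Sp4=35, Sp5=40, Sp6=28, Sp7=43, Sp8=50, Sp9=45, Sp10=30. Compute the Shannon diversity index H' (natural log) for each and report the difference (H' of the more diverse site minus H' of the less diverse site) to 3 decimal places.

0.405

Station 1: N=65, proportions 0.09231, 0.09231, 0.12308, 0.2, 0.09231, 0.2, 0.2, giving H' = 1.88331 (working shown to 5 dp, full precision carried).
Station 2: N=382, proportions 0.08639, 0.09948, 0.10471, 0.09162, 0.10471, 0.0733, 0.11257, 0.13089, 0.1178, 0.07853, giving H' = 2.28801.
Difference = |1.88331 − 2.28801| = 0.40470, i.e. 0.405 to 3 decimal places.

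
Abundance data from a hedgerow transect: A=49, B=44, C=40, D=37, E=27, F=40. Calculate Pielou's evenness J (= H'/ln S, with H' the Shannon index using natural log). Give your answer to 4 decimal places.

Total N = 49+44+40+37+27+40 = 237, so the proportions are 0.206751, 0.185654, 0.168776, 0.156118, 0.113924, 0.168776 (working shown to 6 dp, full precision carried).
H' = −Σ pᵢ ln pᵢ = −((-0.325889) + (-0.312617) + (-0.300284) + (-0.289934) + (-0.247468) + (-0.300284)) = 1.776476.
With S = 6 species, ln S = 1.791759, so J = 1.776476/1.791759 = 0.991470, i.e. 0.9915 to 4 decimal places.

0.9915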